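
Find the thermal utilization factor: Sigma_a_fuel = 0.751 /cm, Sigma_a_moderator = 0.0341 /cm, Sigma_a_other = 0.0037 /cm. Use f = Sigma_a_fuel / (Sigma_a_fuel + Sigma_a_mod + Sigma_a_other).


f = Sigma_a_fuel / (Sigma_a_fuel + Sigma_a_mod + Sigma_a_other)
f = 0.751 / (0.751 + 0.0341 + 0.0037)
f = 0.95208

0.95208


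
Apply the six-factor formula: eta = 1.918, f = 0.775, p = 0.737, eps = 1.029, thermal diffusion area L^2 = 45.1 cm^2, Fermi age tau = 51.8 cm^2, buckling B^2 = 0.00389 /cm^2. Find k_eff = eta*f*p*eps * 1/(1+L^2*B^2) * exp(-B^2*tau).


k_inf = eta*f*p*eps = 1.918*0.775*0.737*1.029 = 1.127284
P_TNL = 1/(1 + L^2*B^2) = 1/(1 + 45.1*0.00389) = 0.8507460
P_FNL = exp(-B^2*tau) = exp(-0.00389*51.8) = 0.8175019
k_eff = k_inf * P_TNL * P_FNL = 1.127284 * 0.8507460 * 0.8175019
k_eff = 0.78401

0.78401


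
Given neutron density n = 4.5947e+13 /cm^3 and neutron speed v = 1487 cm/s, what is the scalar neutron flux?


phi = n * v
phi = 4.5947e+13 * 1487
phi = 6.8323e+16 /cm^2/s

6.8323e+16


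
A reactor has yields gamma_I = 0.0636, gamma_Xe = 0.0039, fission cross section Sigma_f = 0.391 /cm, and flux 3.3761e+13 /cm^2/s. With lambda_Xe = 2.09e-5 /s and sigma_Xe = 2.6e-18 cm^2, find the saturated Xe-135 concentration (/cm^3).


Xe_eq = (gamma_I + gamma_Xe) * Sigma_f * phi / (lambda_Xe + sigma_Xe * phi)
Numerator = (0.0636 + 0.0039) * 0.391 * 3.3761e+13 = 8.910372e+11
Denominator = 2.09e-5 + 2.6e-18 * 3.3761e+13 = 1.086786e-04
Xe_eq = 8.910372e+11 / 1.086786e-04 = 8.1988e+15 /cm^3

8.1988e+15


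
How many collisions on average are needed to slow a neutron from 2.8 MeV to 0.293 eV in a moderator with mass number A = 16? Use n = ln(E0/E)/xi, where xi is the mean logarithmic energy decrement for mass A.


xi = 1 + (A-1)^2/(2A)*ln((A-1)/(A+1)) = 0.1199467 (for A = 16)
n = ln(E0/E) / xi
n = ln(2.8e6 / 0.293) / 0.1199467
n = ln(9.556314e+06) / 0.1199467 = 134.00

134.00


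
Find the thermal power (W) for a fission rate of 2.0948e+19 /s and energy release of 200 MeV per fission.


P = fission_rate * E_MeV * 1.602e-13
P = 2.0948e+19 * 200 * 1.602e-13
P = 6.7117e+08 W

6.7117e+08


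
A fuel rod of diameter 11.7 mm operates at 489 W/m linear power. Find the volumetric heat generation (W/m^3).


r = D / 2 / 1000 = 11.7 / 2 / 1000 = 0.00585 m
q''' = q' / (pi * r^2)
q''' = 489 / (pi * 0.00585^2)
q''' = 4.5483e+06 W/m^3

4.5483e+06


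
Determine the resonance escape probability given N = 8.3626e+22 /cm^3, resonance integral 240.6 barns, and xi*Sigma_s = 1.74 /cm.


p = exp(-N * I * 1e-24 / (xi*Sigma_s))
p = exp(-8.3626e+22 * 240.6 * 1e-24 / 1.74)
p = 9.5072e-06

9.5072e-06


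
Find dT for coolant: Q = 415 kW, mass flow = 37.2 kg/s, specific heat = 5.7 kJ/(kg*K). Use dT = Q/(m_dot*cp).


dT = Q / (m_dot * cp)
dT = 415 / (37.2 * 5.7)
dT = 1.9572 C

1.9572


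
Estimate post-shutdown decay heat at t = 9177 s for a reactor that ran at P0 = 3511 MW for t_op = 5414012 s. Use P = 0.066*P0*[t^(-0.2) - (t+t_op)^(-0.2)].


P/P0 = 0.066 * [t^(-0.2) - (t + t_op)^(-0.2)]
P/P0 = 0.066 * [9177^(-0.2) - (9177 + 5414012)^(-0.2)]
P/P0 = 0.066 * [0.1612352 - 0.04499342] = 0.007671957
P = 3511 * 0.007671957 = 26.936 MW

26.936


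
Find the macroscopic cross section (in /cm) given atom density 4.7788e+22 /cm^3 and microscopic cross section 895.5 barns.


Sigma = N * sigma_barns * 1e-24
Sigma = 4.7788e+22 * 895.5 * 1e-24
Sigma = 42.794 /cm

42.794


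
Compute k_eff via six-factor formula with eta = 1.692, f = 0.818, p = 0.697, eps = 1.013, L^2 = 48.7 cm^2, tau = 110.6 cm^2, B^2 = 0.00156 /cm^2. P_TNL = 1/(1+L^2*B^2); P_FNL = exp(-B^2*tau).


k_inf = eta*f*p*eps = 1.692*0.818*0.697*1.013 = 0.9772280
P_TNL = 1/(1 + L^2*B^2) = 1/(1 + 48.7*0.00156) = 0.9293922
P_FNL = exp(-B^2*tau) = exp(-0.00156*110.6) = 0.8415280
k_eff = k_inf * P_TNL * P_FNL = 0.9772280 * 0.9293922 * 0.8415280
k_eff = 0.76430

0.76430


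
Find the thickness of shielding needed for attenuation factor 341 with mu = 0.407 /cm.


x = ln(factor) / mu
x = ln(341) / 0.407
x = 14.329 cm

14.329


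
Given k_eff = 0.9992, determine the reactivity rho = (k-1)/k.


rho = (k_eff - 1) / k_eff
rho = (0.9992 - 1) / 0.9992
rho = -8.0064e-04

-8.0064e-04


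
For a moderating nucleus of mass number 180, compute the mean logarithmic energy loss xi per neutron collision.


xi = 1 + (A-1)^2/(2A) * ln((A-1)/(A+1))
xi = 1 + (180-1)^2/(2*180) * ln((180-1)/(180 +1))
xi = 0.011070

0.011070


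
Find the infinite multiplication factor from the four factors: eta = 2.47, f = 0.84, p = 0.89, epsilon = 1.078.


k_inf = eta * f * p * epsilon
k_inf = 2.47 * 0.84 * 0.89 * 1.078
k_inf = 1.9906

1.9906


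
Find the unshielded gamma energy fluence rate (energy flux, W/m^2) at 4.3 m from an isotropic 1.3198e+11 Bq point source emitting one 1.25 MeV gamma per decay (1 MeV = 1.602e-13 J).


psi = A * E * 1.602e-13 / (4*pi*r^2)
psi = 1.3198e+11 * 1.25 * 1.602e-13 / (4*pi*4.3^2)
psi = 1.1375e-04 W/m^2

1.1375e-04


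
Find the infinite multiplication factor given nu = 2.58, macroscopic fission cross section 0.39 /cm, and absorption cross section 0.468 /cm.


k_inf = nu * Sigma_f / Sigma_a
k_inf = 2.58 * 0.39 / 0.468
k_inf = 2.1500

2.1500


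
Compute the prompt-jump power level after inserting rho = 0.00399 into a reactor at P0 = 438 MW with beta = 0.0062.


P1/P0 = beta / (beta - rho)
P1/P0 = 0.0062 / (0.0062 - 0.00399) = 2.805430
P1 = 438 * 2.805430 = 1228.8 MW

1228.8


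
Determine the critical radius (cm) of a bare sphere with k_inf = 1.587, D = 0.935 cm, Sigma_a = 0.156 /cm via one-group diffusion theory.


L^2 = D / Sigma_a = 0.935 / 0.156 = 5.993590 cm^2
B_m^2 = (k_inf - 1) / L^2 = (1.587 - 1) / 5.993590 = 0.09793796 /cm^2
For a bare sphere: B_g = pi/R, so R_c = pi / sqrt(B_m^2)
R_c = pi / sqrt(0.09793796) = 10.039 cm

10.039


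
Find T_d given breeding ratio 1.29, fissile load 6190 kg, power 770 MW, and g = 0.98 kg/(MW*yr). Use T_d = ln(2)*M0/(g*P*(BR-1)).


Breeding gain G = BR - 1 = 1.29 - 1 = 0.29
Fissile production rate = g * P * G = 0.98 * 770 * 0.29 = 218.834 kg/yr
T_d = ln(2) * M0 / (g * P * G)
T_d = ln(2) * 6190 / 218.834 = 19.607 yr

19.607


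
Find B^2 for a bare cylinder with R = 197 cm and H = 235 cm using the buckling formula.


B^2 = (2.405/R)^2 + (pi/H)^2
B^2 = (2.405/197)^2 + (pi/235)^2
B^2 = 3.2775e-04 /cm^2

3.2775e-04


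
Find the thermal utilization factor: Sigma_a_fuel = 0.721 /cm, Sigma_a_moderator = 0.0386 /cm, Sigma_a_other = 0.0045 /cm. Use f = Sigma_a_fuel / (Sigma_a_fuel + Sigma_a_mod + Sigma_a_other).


f = Sigma_a_fuel / (Sigma_a_fuel + Sigma_a_mod + Sigma_a_other)
f = 0.721 / (0.721 + 0.0386 + 0.0045)
f = 0.94359

0.94359


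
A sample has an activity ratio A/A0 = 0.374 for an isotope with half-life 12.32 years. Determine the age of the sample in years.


lambda = ln(2) / t_half = ln(2) / 12.32 = 0.05626195 /yr
t = -ln(A/A0) / lambda
t = -ln(0.374) / 0.05626195
t = 17.481 yr

17.481


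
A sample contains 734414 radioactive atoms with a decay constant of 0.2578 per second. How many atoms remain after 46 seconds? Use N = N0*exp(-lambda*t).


N = N0 * exp(-lambda * t)
N = 734414 * exp(-0.2578 * 46)
N = 5.1967

5.1967


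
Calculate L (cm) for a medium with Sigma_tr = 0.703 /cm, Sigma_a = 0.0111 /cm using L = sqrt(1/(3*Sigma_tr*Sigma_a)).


D = 1 / (3 * Sigma_tr) = 1 / (3 * 0.703) = 0.4741584 cm
L = sqrt(D / Sigma_a)
L = sqrt(0.4741584 / 0.0111)
L = 6.5358 cm

6.5358


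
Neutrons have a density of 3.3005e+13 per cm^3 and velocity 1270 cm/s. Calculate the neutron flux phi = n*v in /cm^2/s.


phi = n * v
phi = 3.3005e+13 * 1270
phi = 4.1916e+16 /cm^2/s

4.1916e+16


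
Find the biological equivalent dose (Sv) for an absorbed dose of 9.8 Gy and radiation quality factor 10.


H = D * Q
H = 9.8 * 10
H = 98.000 Sv

98.000


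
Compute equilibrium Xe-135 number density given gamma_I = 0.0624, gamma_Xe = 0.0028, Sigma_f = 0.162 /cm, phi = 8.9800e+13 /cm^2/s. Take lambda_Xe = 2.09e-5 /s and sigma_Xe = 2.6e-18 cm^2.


Xe_eq = (gamma_I + gamma_Xe) * Sigma_f * phi / (lambda_Xe + sigma_Xe * phi)
Numerator = (0.0624 + 0.0028) * 0.162 * 8.9800e+13 = 9.485035e+11
Denominator = 2.09e-5 + 2.6e-18 * 8.9800e+13 = 2.543800e-04
Xe_eq = 9.485035e+11 / 2.543800e-04 = 3.7287e+15 /cm^3

3.7287e+15


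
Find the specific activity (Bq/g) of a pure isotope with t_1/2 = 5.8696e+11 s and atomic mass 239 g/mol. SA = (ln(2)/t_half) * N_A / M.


lambda = ln(2) / t_half = ln(2) / 5.8696e+11 = 1.180910e-12 /s
SA = lambda * N_A / M
SA = 1.180910e-12 * 6.022e23 / 239
SA = 2.9755e+09 Bq/g

2.9755e+09


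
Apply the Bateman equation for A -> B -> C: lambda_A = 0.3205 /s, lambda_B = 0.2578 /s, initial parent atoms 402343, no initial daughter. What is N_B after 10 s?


N_B(t) = lambda_A * N_A0 / (lambda_B - lambda_A) * [exp(-lambda_A*t) - exp(-lambda_B*t)]
exp(-0.3205*10) = 0.04055890; exp(-0.2578*10) = 0.07592570
N_B = 0.3205 * 402343 / (0.2578 - 0.3205) * (0.04055890 - 0.07592570)
N_B = 72737

72737


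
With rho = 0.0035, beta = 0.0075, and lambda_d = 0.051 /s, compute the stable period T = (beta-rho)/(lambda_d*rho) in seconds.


T = (beta - rho) / (lambda_d * rho)
T = (0.0075 - 0.0035) / (0.051 * 0.0035)
T = 22.409 s

22.409


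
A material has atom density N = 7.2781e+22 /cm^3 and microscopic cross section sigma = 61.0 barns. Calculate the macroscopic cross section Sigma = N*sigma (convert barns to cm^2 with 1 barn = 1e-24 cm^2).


Sigma = N * sigma_barns * 1e-24
Sigma = 7.2781e+22 * 61.0 * 1e-24
Sigma = 4.4396 /cm

4.4396


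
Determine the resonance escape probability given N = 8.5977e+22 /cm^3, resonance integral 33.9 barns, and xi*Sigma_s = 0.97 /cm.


p = exp(-N * I * 1e-24 / (xi*Sigma_s))
p = exp(-8.5977e+22 * 33.9 * 1e-24 / 0.97)
p = 0.049550

0.049550


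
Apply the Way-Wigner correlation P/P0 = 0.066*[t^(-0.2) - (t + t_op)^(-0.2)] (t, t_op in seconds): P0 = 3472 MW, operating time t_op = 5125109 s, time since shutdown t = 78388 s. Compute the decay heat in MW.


P/P0 = 0.066 * [t^(-0.2) - (t + t_op)^(-0.2)]
P/P0 = 0.066 * [78388^(-0.2) - (78388 + 5125109)^(-0.2)]
P/P0 = 0.066 * [0.1049905 - 0.04536709] = 0.003935145
P = 3472 * 0.003935145 = 13.663 MW

13.663


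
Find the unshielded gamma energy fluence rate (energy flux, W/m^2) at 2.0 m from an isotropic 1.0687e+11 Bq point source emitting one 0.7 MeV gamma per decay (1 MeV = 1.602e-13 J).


psi = A * E * 1.602e-13 / (4*pi*r^2)
psi = 1.0687e+11 * 0.7 * 1.602e-13 / (4*pi*2.0^2)
psi = 2.3842e-04 W/m^2

2.3842e-04


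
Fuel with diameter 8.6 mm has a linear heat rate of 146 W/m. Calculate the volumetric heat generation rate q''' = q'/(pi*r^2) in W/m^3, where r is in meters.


r = D / 2 / 1000 = 8.6 / 2 / 1000 = 0.0043 m
q''' = q' / (pi * r^2)
q''' = 146 / (pi * 0.0043^2)
q''' = 2.5134e+06 W/m^3

2.5134e+06


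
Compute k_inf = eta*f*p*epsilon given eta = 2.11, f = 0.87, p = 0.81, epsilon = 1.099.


k_inf = eta * f * p * epsilon
k_inf = 2.11 * 0.87 * 0.81 * 1.099
k_inf = 1.6341

1.6341


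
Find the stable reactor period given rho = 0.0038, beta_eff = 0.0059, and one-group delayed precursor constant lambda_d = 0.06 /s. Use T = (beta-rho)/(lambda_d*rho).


T = (beta - rho) / (lambda_d * rho)
T = (0.0059 - 0.0038) / (0.06 * 0.0038)
T = 9.2105 s

9.2105


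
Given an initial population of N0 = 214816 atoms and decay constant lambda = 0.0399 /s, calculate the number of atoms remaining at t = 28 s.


N = N0 * exp(-lambda * t)
N = 214816 * exp(-0.0399 * 28)
N = 70287

70287


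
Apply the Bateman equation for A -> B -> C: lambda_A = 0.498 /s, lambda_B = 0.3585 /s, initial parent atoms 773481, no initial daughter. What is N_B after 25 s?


N_B(t) = lambda_A * N_A0 / (lambda_B - lambda_A) * [exp(-lambda_A*t) - exp(-lambda_B*t)]
exp(-0.498*25) = 3.917723e-06; exp(-0.3585*25) = 1.281255e-04
N_B = 0.498 * 773481 / (0.3585 - 0.498) * (3.917723e-06 - 1.281255e-04)
N_B = 342.97

342.97


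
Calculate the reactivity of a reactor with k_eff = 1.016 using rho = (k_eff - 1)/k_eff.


rho = (k_eff - 1) / k_eff
rho = (1.016 - 1) / 1.016
rho = 0.015748

0.015748


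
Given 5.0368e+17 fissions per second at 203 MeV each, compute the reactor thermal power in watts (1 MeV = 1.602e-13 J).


P = fission_rate * E_MeV * 1.602e-13
P = 5.0368e+17 * 203 * 1.602e-13
P = 1.6380e+07 W

1.6380e+07


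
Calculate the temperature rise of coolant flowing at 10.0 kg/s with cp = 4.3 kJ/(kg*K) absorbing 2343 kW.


dT = Q / (m_dot * cp)
dT = 2343 / (10.0 * 4.3)
dT = 54.488 C

54.488


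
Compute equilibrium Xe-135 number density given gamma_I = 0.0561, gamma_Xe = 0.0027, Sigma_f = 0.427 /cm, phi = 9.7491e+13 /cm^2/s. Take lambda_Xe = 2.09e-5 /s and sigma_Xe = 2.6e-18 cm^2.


Xe_eq = (gamma_I + gamma_Xe) * Sigma_f * phi / (lambda_Xe + sigma_Xe * phi)
Numerator = (0.0561 + 0.0027) * 0.427 * 9.7491e+13 = 2.447765e+12
Denominator = 2.09e-5 + 2.6e-18 * 9.7491e+13 = 2.743766e-04
Xe_eq = 2.447765e+12 / 2.743766e-04 = 8.9212e+15 /cm^3

8.9212e+15


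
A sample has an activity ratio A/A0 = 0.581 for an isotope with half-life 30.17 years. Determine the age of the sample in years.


lambda = ln(2) / t_half = ln(2) / 30.17 = 0.02297472 /yr
t = -ln(A/A0) / lambda
t = -ln(0.581) / 0.02297472
t = 23.635 yr

23.635


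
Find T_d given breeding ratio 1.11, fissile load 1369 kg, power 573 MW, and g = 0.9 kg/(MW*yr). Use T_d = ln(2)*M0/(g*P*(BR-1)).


Breeding gain G = BR - 1 = 1.11 - 1 = 0.11
Fissile production rate = g * P * G = 0.9 * 573 * 0.11 = 56.727 kg/yr
T_d = ln(2) * M0 / (g * P * G)
T_d = ln(2) * 1369 / 56.727 = 16.728 yr

16.728


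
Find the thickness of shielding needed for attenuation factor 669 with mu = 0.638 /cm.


x = ln(factor) / mu
x = ln(669) / 0.638
x = 10.197 cm

10.197


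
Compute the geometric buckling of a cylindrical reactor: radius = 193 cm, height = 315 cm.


B^2 = (2.405/R)^2 + (pi/H)^2
B^2 = (2.405/193)^2 + (pi/315)^2
B^2 = 2.5475e-04 /cm^2

2.5475e-04


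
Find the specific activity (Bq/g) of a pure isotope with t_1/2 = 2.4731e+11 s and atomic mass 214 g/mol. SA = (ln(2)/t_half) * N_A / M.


lambda = ln(2) / t_half = ln(2) / 2.4731e+11 = 2.802746e-12 /s
SA = lambda * N_A / M
SA = 2.802746e-12 * 6.022e23 / 214
SA = 7.8870e+09 Bq/g

7.8870e+09


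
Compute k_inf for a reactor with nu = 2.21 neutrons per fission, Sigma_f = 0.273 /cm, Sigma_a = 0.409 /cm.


k_inf = nu * Sigma_f / Sigma_a
k_inf = 2.21 * 0.273 / 0.409
k_inf = 1.4751

1.4751


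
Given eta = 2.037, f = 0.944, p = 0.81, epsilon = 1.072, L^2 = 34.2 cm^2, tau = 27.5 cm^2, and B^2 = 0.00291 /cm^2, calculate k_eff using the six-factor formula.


k_inf = eta*f*p*eps = 2.037*0.944*0.81*1.072 = 1.669717
P_TNL = 1/(1 + L^2*B^2) = 1/(1 + 34.2*0.00291) = 0.9094861
P_FNL = exp(-B^2*tau) = exp(-0.00291*27.5) = 0.9230933
k_eff = k_inf * P_TNL * P_FNL = 1.669717 * 0.9094861 * 0.9230933
k_eff = 1.4018

1.4018


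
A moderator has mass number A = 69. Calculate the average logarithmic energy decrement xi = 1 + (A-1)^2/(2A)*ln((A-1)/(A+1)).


xi = 1 + (A-1)^2/(2A) * ln((A-1)/(A+1))
xi = 1 + (69-1)^2/(2*69) * ln((69-1)/(69 +1))
xi = 0.028707

0.028707


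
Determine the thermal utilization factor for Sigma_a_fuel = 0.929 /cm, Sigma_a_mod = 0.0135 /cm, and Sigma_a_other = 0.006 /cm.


f = Sigma_a_fuel / (Sigma_a_fuel + Sigma_a_mod + Sigma_a_other)
f = 0.929 / (0.929 + 0.0135 + 0.006)
f = 0.97944

0.97944


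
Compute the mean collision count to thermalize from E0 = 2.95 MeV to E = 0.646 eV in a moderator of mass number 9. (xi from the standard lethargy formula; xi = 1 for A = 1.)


xi = 1 + (A-1)^2/(2A)*ln((A-1)/(A+1)) = 0.2066007 (for A = 9)
n = ln(E0/E) / xi
n = ln(2.95e6 / 0.646) / 0.2066007
n = ln(4.566563e+06) / 0.2066007 = 74.222

74.222


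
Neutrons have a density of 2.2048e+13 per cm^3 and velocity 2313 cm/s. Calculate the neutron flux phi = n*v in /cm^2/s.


phi = n * v
phi = 2.2048e+13 * 2313
phi = 5.0997e+16 /cm^2/s

5.0997e+16


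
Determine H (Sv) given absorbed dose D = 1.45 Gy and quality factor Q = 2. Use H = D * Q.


H = D * Q
H = 1.45 * 2
H = 2.9000 Sv

2.9000


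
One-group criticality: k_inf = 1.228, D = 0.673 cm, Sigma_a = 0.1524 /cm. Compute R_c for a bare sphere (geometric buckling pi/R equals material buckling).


L^2 = D / Sigma_a = 0.673 / 0.1524 = 4.416010 cm^2
B_m^2 = (k_inf - 1) / L^2 = (1.228 - 1) / 4.416010 = 0.05163032 /cm^2
For a bare sphere: B_g = pi/R, so R_c = pi / sqrt(B_m^2)
R_c = pi / sqrt(0.05163032) = 13.826 cm

13.826


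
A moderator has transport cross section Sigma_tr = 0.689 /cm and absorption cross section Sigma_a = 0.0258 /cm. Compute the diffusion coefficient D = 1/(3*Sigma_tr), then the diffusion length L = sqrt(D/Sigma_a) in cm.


D = 1 / (3 * Sigma_tr) = 1 / (3 * 0.689) = 0.4837929 cm
L = sqrt(D / Sigma_a)
L = sqrt(0.4837929 / 0.0258)
L = 4.3303 cm

4.3303


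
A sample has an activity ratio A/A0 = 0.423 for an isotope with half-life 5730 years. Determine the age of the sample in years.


lambda = ln(2) / t_half = ln(2) / 5730 = 1.209681e-04 /yr
t = -ln(A/A0) / lambda
t = -ln(0.423) / 1.209681e-04
t = 7112.5 yr

7112.5


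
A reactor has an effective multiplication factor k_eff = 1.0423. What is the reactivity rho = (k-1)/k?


rho = (k_eff - 1) / k_eff
rho = (1.0423 - 1) / 1.0423
rho = 0.040583

0.040583


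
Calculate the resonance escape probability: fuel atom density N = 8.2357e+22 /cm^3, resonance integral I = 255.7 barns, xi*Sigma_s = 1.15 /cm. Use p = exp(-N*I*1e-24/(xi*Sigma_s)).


p = exp(-N * I * 1e-24 / (xi*Sigma_s))
p = exp(-8.2357e+22 * 255.7 * 1e-24 / 1.15)
p = 1.1149e-08

1.1149e-08


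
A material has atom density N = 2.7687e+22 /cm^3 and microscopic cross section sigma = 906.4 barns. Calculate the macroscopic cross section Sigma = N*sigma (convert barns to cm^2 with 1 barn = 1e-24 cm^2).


Sigma = N * sigma_barns * 1e-24
Sigma = 2.7687e+22 * 906.4 * 1e-24
Sigma = 25.095 /cm

25.095


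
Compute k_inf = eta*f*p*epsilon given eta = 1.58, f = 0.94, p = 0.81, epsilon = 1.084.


k_inf = eta * f * p * epsilon
k_inf = 1.58 * 0.94 * 0.81 * 1.084
k_inf = 1.3041

1.3041


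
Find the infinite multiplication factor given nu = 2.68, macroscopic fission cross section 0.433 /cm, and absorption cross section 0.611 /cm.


k_inf = nu * Sigma_f / Sigma_a
k_inf = 2.68 * 0.433 / 0.611
k_inf = 1.8992

1.8992


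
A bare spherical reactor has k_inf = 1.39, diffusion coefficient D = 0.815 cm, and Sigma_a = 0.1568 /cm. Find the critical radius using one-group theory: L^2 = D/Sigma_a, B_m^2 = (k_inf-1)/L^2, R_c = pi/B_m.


L^2 = D / Sigma_a = 0.815 / 0.1568 = 5.197704 cm^2
B_m^2 = (k_inf - 1) / L^2 = (1.39 - 1) / 5.197704 = 0.07503313 /cm^2
For a bare sphere: B_g = pi/R, so R_c = pi / sqrt(B_m^2)
R_c = pi / sqrt(0.07503313) = 11.469 cm

11.469


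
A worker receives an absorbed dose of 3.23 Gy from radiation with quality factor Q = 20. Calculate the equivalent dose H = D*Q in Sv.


H = D * Q
H = 3.23 * 20
H = 64.600 Sv

64.600


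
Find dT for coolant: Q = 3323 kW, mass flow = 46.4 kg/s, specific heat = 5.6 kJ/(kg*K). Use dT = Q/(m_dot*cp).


dT = Q / (m_dot * cp)
dT = 3323 / (46.4 * 5.6)
dT = 12.789 C

12.789


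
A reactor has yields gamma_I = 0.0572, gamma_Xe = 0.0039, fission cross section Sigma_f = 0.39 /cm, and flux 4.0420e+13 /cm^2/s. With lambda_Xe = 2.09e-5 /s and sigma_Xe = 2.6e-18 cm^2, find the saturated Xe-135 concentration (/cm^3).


Xe_eq = (gamma_I + gamma_Xe) * Sigma_f * phi / (lambda_Xe + sigma_Xe * phi)
Numerator = (0.0572 + 0.0039) * 0.39 * 4.0420e+13 = 9.631682e+11
Denominator = 2.09e-5 + 2.6e-18 * 4.0420e+13 = 1.259920e-04
Xe_eq = 9.631682e+11 / 1.259920e-04 = 7.6447e+15 /cm^3

7.6447e+15


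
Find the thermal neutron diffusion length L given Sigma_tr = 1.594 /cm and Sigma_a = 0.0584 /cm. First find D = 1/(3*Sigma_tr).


D = 1 / (3 * Sigma_tr) = 1 / (3 * 1.594) = 0.2091175 cm
L = sqrt(D / Sigma_a)
L = sqrt(0.2091175 / 0.0584)
L = 1.8923 cm

1.8923


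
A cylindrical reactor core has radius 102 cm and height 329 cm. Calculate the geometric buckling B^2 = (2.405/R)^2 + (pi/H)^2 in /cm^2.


B^2 = (2.405/R)^2 + (pi/H)^2
B^2 = (2.405/102)^2 + (pi/329)^2
B^2 = 6.4712e-04 /cm^2

6.4712e-04


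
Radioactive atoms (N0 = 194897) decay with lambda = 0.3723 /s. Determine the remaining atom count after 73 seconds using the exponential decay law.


N = N0 * exp(-lambda * t)
N = 194897 * exp(-0.3723 * 73)
N = 3.0661e-07

3.0661e-07


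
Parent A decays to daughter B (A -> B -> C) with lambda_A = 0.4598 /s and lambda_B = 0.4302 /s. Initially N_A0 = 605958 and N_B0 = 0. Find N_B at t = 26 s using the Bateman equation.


N_B(t) = lambda_A * N_A0 / (lambda_B - lambda_A) * [exp(-lambda_A*t) - exp(-lambda_B*t)]
exp(-0.4598*26) = 6.428303e-06; exp(-0.4302*26) = 1.387808e-05
N_B = 0.4598 * 605958 / (0.4302 - 0.4598) * (6.428303e-06 - 1.387808e-05)
N_B = 70.123

70.123


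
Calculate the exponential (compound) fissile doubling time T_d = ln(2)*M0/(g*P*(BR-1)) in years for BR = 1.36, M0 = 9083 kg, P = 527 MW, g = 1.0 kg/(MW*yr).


Breeding gain G = BR - 1 = 1.36 - 1 = 0.36
Fissile production rate = g * P * G = 1.0 * 527 * 0.36 = 189.72 kg/yr
T_d = ln(2) * M0 / (g * P * G)
T_d = ln(2) * 9083 / 189.72 = 33.185 yr

33.185


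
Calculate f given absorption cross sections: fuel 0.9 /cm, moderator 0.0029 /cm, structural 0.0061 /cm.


f = Sigma_a_fuel / (Sigma_a_fuel + Sigma_a_mod + Sigma_a_other)
f = 0.9 / (0.9 + 0.0029 + 0.0061)
f = 0.99010

0.99010


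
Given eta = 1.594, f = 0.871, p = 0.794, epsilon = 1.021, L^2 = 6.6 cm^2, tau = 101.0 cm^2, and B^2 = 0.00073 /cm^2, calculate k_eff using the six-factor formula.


k_inf = eta*f*p*eps = 1.594*0.871*0.794*1.021 = 1.125519
P_TNL = 1/(1 + L^2*B^2) = 1/(1 + 6.6*0.00073) = 0.9952051
P_FNL = exp(-B^2*tau) = exp(-0.00073*101.0) = 0.9289225
k_eff = k_inf * P_TNL * P_FNL = 1.125519 * 0.9952051 * 0.9289225
k_eff = 1.0405

1.0405


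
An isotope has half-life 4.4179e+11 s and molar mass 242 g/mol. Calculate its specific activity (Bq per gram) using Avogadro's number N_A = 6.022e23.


lambda = ln(2) / t_half = ln(2) / 4.4179e+11 = 1.568952e-12 /s
SA = lambda * N_A / M
SA = 1.568952e-12 * 6.022e23 / 242
SA = 3.9042e+09 Bq/g

3.9042e+09


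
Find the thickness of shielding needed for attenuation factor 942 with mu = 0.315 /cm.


x = ln(factor) / mu
x = ln(942) / 0.315
x = 21.740 cm

21.740


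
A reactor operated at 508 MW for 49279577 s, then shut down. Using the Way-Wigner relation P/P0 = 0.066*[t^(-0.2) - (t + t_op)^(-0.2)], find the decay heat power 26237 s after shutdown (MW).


P/P0 = 0.066 * [t^(-0.2) - (t + t_op)^(-0.2)]
P/P0 = 0.066 * [26237^(-0.2) - (26237 + 49279577)^(-0.2)]
P/P0 = 0.066 * [0.1306824 - 0.02893479] = 0.006715342
P = 508 * 0.006715342 = 3.4114 MW

3.4114


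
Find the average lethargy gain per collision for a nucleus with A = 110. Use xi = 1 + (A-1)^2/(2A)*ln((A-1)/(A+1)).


xi = 1 + (A-1)^2/(2A) * ln((A-1)/(A+1))
xi = 1 + (110-1)^2/(2*110) * ln((110-1)/(110 +1))
xi = 0.018072

0.018072


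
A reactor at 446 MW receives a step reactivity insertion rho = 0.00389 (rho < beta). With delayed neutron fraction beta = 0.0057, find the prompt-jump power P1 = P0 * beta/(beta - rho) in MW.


P1/P0 = beta / (beta - rho)
P1/P0 = 0.0057 / (0.0057 - 0.00389) = 3.149171
P1 = 446 * 3.149171 = 1404.5 MW

1404.5


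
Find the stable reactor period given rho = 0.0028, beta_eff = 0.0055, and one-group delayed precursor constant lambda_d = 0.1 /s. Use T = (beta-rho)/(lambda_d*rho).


T = (beta - rho) / (lambda_d * rho)
T = (0.0055 - 0.0028) / (0.1 * 0.0028)
T = 9.6429 s

9.6429


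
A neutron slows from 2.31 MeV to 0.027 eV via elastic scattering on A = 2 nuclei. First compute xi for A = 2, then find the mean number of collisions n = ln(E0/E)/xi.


xi = 1 + (A-1)^2/(2A)*ln((A-1)/(A+1)) = 0.7253469 (for A = 2)
n = ln(E0/E) / xi
n = ln(2.31e6 / 0.027) / 0.7253469
n = ln(8.555556e+07) / 0.7253469 = 25.181

25.181


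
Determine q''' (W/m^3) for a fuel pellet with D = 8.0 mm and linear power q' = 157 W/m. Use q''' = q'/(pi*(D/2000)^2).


r = D / 2 / 1000 = 8.0 / 2 / 1000 = 0.004 m
q''' = q' / (pi * r^2)
q''' = 157 / (pi * 0.004^2)
q''' = 3.1234e+06 W/m^3

3.1234e+06


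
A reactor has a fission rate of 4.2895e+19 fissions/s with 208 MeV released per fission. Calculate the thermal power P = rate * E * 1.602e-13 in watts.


P = fission_rate * E_MeV * 1.602e-13
P = 4.2895e+19 * 208 * 1.602e-13
P = 1.4293e+09 W

1.4293e+09


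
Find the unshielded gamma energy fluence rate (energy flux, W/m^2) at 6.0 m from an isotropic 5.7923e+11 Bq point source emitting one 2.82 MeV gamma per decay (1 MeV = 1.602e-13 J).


psi = A * E * 1.602e-13 / (4*pi*r^2)
psi = 5.7923e+11 * 2.82 * 1.602e-13 / (4*pi*6.0^2)
psi = 5.7843e-04 W/m^2

5.7843e-04


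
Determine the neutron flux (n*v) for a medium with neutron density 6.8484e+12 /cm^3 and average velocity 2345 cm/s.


phi = n * v
phi = 6.8484e+12 * 2345
phi = 1.6059e+16 /cm^2/s

1.6059e+16


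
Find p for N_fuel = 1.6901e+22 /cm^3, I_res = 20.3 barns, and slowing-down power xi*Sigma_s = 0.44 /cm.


p = exp(-N * I * 1e-24 / (xi*Sigma_s))
p = exp(-1.6901e+22 * 20.3 * 1e-24 / 0.44)
p = 0.45852

0.45852


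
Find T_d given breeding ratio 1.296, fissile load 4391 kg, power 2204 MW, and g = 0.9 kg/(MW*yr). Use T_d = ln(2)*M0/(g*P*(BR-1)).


Breeding gain G = BR - 1 = 1.296 - 1 = 0.296
Fissile production rate = g * P * G = 0.9 * 2204 * 0.296 = 587.1456 kg/yr
T_d = ln(2) * M0 / (g * P * G)
T_d = ln(2) * 4391 / 587.1456 = 5.1837 yr

5.1837


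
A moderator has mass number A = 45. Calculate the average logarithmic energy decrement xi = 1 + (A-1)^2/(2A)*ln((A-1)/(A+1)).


xi = 1 + (A-1)^2/(2A) * ln((A-1)/(A+1))
xi = 1 + (45-1)^2/(2*45) * ln((45-1)/(45 +1))
xi = 0.043793

0.043793


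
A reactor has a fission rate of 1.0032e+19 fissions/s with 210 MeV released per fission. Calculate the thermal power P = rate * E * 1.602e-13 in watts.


P = fission_rate * E_MeV * 1.602e-13
P = 1.0032e+19 * 210 * 1.602e-13
P = 3.3750e+08 W

3.3750e+08


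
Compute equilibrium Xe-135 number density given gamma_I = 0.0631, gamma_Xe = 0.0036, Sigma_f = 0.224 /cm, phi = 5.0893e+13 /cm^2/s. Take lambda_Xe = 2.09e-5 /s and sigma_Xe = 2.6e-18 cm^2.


Xe_eq = (gamma_I + gamma_Xe) * Sigma_f * phi / (lambda_Xe + sigma_Xe * phi)
Numerator = (0.0631 + 0.0036) * 0.224 * 5.0893e+13 = 7.603821e+11
Denominator = 2.09e-5 + 2.6e-18 * 5.0893e+13 = 1.532218e-04
Xe_eq = 7.603821e+11 / 1.532218e-04 = 4.9626e+15 /cm^3

4.9626e+15


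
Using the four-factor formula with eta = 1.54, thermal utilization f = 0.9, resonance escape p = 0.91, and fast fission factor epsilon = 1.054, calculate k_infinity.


k_inf = eta * f * p * epsilon
k_inf = 1.54 * 0.9 * 0.91 * 1.054
k_inf = 1.3294

1.3294


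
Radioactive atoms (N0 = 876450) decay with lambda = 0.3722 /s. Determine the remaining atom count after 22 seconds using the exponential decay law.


N = N0 * exp(-lambda * t)
N = 876450 * exp(-0.3722 * 22)
N = 243.53

243.53


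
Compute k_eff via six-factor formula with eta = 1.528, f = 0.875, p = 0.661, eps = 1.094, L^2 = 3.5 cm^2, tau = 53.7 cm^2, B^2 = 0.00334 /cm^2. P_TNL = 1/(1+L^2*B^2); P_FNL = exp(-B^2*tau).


k_inf = eta*f*p*eps = 1.528*0.875*0.661*1.094 = 0.9668302
P_TNL = 1/(1 + L^2*B^2) = 1/(1 + 3.5*0.00334) = 0.9884451
P_FNL = exp(-B^2*tau) = exp(-0.00334*53.7) = 0.8358066
k_eff = k_inf * P_TNL * P_FNL = 0.9668302 * 0.9884451 * 0.8358066
k_eff = 0.79875

0.79875


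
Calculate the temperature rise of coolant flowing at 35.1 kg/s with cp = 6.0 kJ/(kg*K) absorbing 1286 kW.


dT = Q / (m_dot * cp)
dT = 1286 / (35.1 * 6.0)
dT = 6.1064 C

6.1064


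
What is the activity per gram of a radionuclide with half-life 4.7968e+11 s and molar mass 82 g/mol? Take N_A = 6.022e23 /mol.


lambda = ln(2) / t_half = ln(2) / 4.7968e+11 = 1.445020e-12 /s
SA = lambda * N_A / M
SA = 1.445020e-12 * 6.022e23 / 82
SA = 1.0612e+10 Bq/g

1.0612e+10


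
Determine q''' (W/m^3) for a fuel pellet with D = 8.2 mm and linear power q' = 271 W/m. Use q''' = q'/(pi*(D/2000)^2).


r = D / 2 / 1000 = 8.2 / 2 / 1000 = 0.0041 m
q''' = q' / (pi * r^2)
q''' = 271 / (pi * 0.0041^2)
q''' = 5.1316e+06 W/m^3

5.1316e+06


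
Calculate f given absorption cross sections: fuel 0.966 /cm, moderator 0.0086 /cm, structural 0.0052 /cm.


f = Sigma_a_fuel / (Sigma_a_fuel + Sigma_a_mod + Sigma_a_other)
f = 0.966 / (0.966 + 0.0086 + 0.0052)
f = 0.98592

0.98592


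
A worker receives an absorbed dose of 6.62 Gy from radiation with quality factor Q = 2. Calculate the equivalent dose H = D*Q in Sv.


H = D * Q
H = 6.62 * 2
H = 13.240 Sv

13.240


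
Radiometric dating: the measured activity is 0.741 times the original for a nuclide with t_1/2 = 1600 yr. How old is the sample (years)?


lambda = ln(2) / t_half = ln(2) / 1600 = 4.332170e-04 /yr
t = -ln(A/A0) / lambda
t = -ln(0.741) / 4.332170e-04
t = 691.93 yr

691.93


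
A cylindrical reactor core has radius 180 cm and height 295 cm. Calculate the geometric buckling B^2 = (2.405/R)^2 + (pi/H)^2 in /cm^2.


B^2 = (2.405/R)^2 + (pi/H)^2
B^2 = (2.405/180)^2 + (pi/295)^2
B^2 = 2.9193e-04 /cm^2

2.9193e-04


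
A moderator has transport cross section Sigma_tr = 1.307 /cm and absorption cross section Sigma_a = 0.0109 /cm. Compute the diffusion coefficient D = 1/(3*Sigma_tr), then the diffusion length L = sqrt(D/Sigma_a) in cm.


D = 1 / (3 * Sigma_tr) = 1 / (3 * 1.307) = 0.2550370 cm
L = sqrt(D / Sigma_a)
L = sqrt(0.2550370 / 0.0109)
L = 4.8371 cm

4.8371


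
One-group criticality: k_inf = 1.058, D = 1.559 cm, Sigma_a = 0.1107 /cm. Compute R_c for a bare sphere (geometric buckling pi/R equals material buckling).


L^2 = D / Sigma_a = 1.559 / 0.1107 = 14.08311 cm^2
B_m^2 = (k_inf - 1) / L^2 = (1.058 - 1) / 14.08311 = 0.004118409 /cm^2
For a bare sphere: B_g = pi/R, so R_c = pi / sqrt(B_m^2)
R_c = pi / sqrt(0.004118409) = 48.954 cm

48.954


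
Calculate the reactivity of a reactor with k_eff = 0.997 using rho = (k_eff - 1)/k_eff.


rho = (k_eff - 1) / k_eff
rho = (0.997 - 1) / 0.997
rho = -0.0030090

-0.0030090


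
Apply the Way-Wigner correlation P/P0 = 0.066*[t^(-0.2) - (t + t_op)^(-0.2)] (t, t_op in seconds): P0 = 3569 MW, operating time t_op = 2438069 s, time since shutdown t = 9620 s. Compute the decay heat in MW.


P/P0 = 0.066 * [t^(-0.2) - (t + t_op)^(-0.2)]
P/P0 = 0.066 * [9620^(-0.2) - (9620 + 2438069)^(-0.2)]
P/P0 = 0.066 * [0.1597221 - 0.05275319] = 0.007059948
P = 3569 * 0.007059948 = 25.197 MW

25.197


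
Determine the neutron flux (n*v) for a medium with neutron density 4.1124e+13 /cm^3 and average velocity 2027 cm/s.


phi = n * v
phi = 4.1124e+13 * 2027
phi = 8.3358e+16 /cm^2/s

8.3358e+16


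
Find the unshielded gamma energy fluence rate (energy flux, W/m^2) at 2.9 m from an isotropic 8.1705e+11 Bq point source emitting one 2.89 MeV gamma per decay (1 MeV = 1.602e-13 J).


psi = A * E * 1.602e-13 / (4*pi*r^2)
psi = 8.1705e+11 * 2.89 * 1.602e-13 / (4*pi*2.9^2)
psi = 0.0035793 W/m^2

0.0035793


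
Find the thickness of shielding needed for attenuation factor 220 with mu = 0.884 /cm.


x = ln(factor) / mu
x = ln(220) / 0.884
x = 6.1014 cm

6.1014


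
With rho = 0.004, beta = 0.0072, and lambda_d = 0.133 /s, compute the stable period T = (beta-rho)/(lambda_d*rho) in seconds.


T = (beta - rho) / (lambda_d * rho)
T = (0.0072 - 0.004) / (0.133 * 0.004)
T = 6.0150 s

6.0150


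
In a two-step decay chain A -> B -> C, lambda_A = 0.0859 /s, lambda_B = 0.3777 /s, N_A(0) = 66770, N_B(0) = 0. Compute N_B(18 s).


N_B(t) = lambda_A * N_A0 / (lambda_B - lambda_A) * [exp(-lambda_A*t) - exp(-lambda_B*t)]
exp(-0.0859*18) = 0.2130561; exp(-0.3777*18) = 0.001115336
N_B = 0.0859 * 66770 / (0.3777 - 0.0859) * (0.2130561 - 0.001115336)
N_B = 4165.9

4165.9


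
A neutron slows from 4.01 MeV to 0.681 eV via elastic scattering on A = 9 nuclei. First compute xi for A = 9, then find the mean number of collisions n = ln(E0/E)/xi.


xi = 1 + (A-1)^2/(2A)*ln((A-1)/(A+1)) = 0.2066007 (for A = 9)
n = ln(E0/E) / xi
n = ln(4.01e6 / 0.681) / 0.2066007
n = ln(5.888399e+06) / 0.2066007 = 75.452

75.452


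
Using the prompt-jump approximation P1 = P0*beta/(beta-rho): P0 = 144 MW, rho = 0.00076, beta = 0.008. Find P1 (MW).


P1/P0 = beta / (beta - rho)
P1/P0 = 0.008 / (0.008 - 0.00076) = 1.104972
P1 = 144 * 1.104972 = 159.12 MW

159.12


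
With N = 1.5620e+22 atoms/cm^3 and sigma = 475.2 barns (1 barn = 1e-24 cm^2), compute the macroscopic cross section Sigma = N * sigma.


Sigma = N * sigma_barns * 1e-24
Sigma = 1.5620e+22 * 475.2 * 1e-24
Sigma = 7.4226 /cm

7.4226


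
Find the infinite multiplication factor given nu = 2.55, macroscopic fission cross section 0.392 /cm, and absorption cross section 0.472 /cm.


k_inf = nu * Sigma_f / Sigma_a
k_inf = 2.55 * 0.392 / 0.472
k_inf = 2.1178

2.1178


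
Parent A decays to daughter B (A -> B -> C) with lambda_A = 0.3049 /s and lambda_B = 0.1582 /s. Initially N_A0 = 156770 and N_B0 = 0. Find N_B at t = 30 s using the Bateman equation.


N_B(t) = lambda_A * N_A0 / (lambda_B - lambda_A) * [exp(-lambda_A*t) - exp(-lambda_B*t)]
exp(-0.3049*30) = 1.065389e-04; exp(-0.1582*30) = 0.008686371
N_B = 0.3049 * 156770 / (0.1582 - 0.3049) * (1.065389e-04 - 0.008686371)
N_B = 2795.6

2795.6


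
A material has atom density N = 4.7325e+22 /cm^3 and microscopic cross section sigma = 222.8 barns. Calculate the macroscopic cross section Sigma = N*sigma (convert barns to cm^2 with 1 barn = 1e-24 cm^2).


Sigma = N * sigma_barns * 1e-24
Sigma = 4.7325e+22 * 222.8 * 1e-24
Sigma = 10.544 /cm

10.544


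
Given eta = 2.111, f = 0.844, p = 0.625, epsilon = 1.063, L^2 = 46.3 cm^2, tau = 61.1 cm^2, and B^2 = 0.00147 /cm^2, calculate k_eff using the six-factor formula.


k_inf = eta*f*p*eps = 2.111*0.844*0.625*1.063 = 1.183706
P_TNL = 1/(1 + L^2*B^2) = 1/(1 + 46.3*0.00147) = 0.9362761
P_FNL = exp(-B^2*tau) = exp(-0.00147*61.1) = 0.9140984
k_eff = k_inf * P_TNL * P_FNL = 1.183706 * 0.9362761 * 0.9140984
k_eff = 1.0131

1.0131


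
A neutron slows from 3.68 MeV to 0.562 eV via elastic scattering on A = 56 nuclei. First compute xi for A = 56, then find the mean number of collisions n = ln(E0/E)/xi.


xi = 1 + (A-1)^2/(2A)*ln((A-1)/(A+1)) = 0.03529286 (for A = 56)
n = ln(E0/E) / xi
n = ln(3.68e6 / 0.562) / 0.03529286
n = ln(6.548043e+06) / 0.03529286 = 444.70

444.70


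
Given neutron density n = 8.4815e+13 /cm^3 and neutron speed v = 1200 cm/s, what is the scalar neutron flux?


phi = n * v
phi = 8.4815e+13 * 1200
phi = 1.0178e+17 /cm^2/s

1.0178e+17


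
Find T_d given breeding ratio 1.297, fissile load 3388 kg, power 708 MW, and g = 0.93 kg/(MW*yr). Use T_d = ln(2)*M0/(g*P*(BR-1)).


Breeding gain G = BR - 1 = 1.297 - 1 = 0.297
Fissile production rate = g * P * G = 0.93 * 708 * 0.297 = 195.55668 kg/yr
T_d = ln(2) * M0 / (g * P * G)
T_d = ln(2) * 3388 / 195.55668 = 12.009 yr

12.009


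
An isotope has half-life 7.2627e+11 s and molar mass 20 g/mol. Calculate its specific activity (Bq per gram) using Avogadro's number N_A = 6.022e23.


lambda = ln(2) / t_half = ln(2) / 7.2627e+11 = 9.543932e-13 /s
SA = lambda * N_A / M
SA = 9.543932e-13 * 6.022e23 / 20
SA = 2.8737e+10 Bq/g

2.8737e+10


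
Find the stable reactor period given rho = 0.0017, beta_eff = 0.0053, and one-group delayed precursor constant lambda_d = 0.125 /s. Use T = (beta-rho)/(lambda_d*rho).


T = (beta - rho) / (lambda_d * rho)
T = (0.0053 - 0.0017) / (0.125 * 0.0017)
T = 16.941 s

16.941


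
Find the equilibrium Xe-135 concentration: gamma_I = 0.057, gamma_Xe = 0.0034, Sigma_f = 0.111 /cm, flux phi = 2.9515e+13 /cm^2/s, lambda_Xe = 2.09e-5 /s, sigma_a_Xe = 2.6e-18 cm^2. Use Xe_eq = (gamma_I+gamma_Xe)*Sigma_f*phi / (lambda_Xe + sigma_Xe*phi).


Xe_eq = (gamma_I + gamma_Xe) * Sigma_f * phi / (lambda_Xe + sigma_Xe * phi)
Numerator = (0.057 + 0.0034) * 0.111 * 2.9515e+13 = 1.978804e+11
Denominator = 2.09e-5 + 2.6e-18 * 2.9515e+13 = 9.763900e-05
Xe_eq = 1.978804e+11 / 9.763900e-05 = 2.0267e+15 /cm^3

2.0267e+15


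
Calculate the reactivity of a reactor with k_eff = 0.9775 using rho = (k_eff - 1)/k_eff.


rho = (k_eff - 1) / k_eff
rho = (0.9775 - 1) / 0.9775
rho = -0.023018

-0.023018


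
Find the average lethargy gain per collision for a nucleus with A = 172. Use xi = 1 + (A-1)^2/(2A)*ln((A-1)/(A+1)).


xi = 1 + (A-1)^2/(2A) * ln((A-1)/(A+1))
xi = 1 + (172-1)^2/(2*172) * ln((172-1)/(172 +1))
xi = 0.011583

0.011583


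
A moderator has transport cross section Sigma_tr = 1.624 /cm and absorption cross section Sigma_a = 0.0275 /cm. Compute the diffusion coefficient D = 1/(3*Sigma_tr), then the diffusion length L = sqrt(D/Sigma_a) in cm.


D = 1 / (3 * Sigma_tr) = 1 / (3 * 1.624) = 0.2052545 cm
L = sqrt(D / Sigma_a)
L = sqrt(0.2052545 / 0.0275)
L = 2.7320 cm

2.7320


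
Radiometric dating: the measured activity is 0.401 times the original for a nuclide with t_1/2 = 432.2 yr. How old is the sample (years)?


lambda = ln(2) / t_half = ln(2) / 432.2 = 0.001603765 /yr
t = -ln(A/A0) / lambda
t = -ln(0.401) / 0.001603765
t = 569.78 yr

569.78


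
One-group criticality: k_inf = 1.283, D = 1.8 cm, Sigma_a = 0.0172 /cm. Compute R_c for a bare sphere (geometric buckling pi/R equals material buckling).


L^2 = D / Sigma_a = 1.8 / 0.0172 = 104.6512 cm^2
B_m^2 = (k_inf - 1) / L^2 = (1.283 - 1) / 104.6512 = 0.002704221 /cm^2
For a bare sphere: B_g = pi/R, so R_c = pi / sqrt(B_m^2)
R_c = pi / sqrt(0.002704221) = 60.413 cm

60.413


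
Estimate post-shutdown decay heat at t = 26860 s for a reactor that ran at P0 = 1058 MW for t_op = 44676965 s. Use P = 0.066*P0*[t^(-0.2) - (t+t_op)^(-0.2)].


P/P0 = 0.066 * [t^(-0.2) - (t + t_op)^(-0.2)]
P/P0 = 0.066 * [26860^(-0.2) - (26860 + 44676965)^(-0.2)]
P/P0 = 0.066 * [0.1300705 - 0.02950741] = 0.006637164
P = 1058 * 0.006637164 = 7.0221 MW

7.0221


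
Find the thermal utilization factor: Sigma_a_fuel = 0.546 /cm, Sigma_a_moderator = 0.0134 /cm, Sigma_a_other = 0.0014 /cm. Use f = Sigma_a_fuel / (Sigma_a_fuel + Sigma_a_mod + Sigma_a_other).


f = Sigma_a_fuel / (Sigma_a_fuel + Sigma_a_mod + Sigma_a_other)
f = 0.546 / (0.546 + 0.0134 + 0.0014)
f = 0.97361

0.97361


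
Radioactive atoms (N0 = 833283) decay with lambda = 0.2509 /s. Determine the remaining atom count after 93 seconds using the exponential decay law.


N = N0 * exp(-lambda * t)
N = 833283 * exp(-0.2509 * 93)
N = 6.1248e-05

6.1248e-05


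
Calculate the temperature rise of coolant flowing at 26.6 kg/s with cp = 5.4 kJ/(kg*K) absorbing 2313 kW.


dT = Q / (m_dot * cp)
dT = 2313 / (26.6 * 5.4)
dT = 16.103 C

16.103


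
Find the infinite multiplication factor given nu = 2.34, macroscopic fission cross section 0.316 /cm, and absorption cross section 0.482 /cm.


k_inf = nu * Sigma_f / Sigma_a
k_inf = 2.34 * 0.316 / 0.482
k_inf = 1.5341

1.5341


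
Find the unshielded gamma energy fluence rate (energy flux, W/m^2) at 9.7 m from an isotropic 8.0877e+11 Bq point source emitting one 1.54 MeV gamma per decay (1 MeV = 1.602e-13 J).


psi = A * E * 1.602e-13 / (4*pi*r^2)
psi = 8.0877e+11 * 1.54 * 1.602e-13 / (4*pi*9.7^2)
psi = 1.6875e-04 W/m^2

1.6875e-04


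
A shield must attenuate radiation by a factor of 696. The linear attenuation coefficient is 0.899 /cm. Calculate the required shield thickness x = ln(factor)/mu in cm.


x = ln(factor) / mu
x = ln(696) / 0.899
x = 7.2807 cm

7.2807


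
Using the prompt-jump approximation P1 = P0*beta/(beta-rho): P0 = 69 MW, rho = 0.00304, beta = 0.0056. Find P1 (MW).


P1/P0 = beta / (beta - rho)
P1/P0 = 0.0056 / (0.0056 - 0.00304) = 2.187500
P1 = 69 * 2.187500 = 150.94 MW

150.94


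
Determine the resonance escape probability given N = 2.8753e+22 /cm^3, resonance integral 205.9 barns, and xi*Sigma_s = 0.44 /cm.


p = exp(-N * I * 1e-24 / (xi*Sigma_s))
p = exp(-2.8753e+22 * 205.9 * 1e-24 / 0.44)
p = 1.4339e-06

1.4339e-06
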